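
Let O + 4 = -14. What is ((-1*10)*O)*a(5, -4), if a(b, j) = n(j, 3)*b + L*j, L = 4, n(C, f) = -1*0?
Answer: -2880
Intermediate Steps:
O = -18 (O = -4 - 14 = -18)
n(C, f) = 0
a(b, j) = 4*j (a(b, j) = 0*b + 4*j = 0 + 4*j = 4*j)
((-1*10)*O)*a(5, -4) = (-1*10*(-18))*(4*(-4)) = -10*(-18)*(-16) = 180*(-16) = -2880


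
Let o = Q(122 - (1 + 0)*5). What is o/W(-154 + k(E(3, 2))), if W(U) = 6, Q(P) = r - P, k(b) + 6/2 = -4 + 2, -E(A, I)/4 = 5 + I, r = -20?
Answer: -137/6 ≈ -22.833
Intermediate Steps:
E(A, I) = -20 - 4*I (E(A, I) = -4*(5 + I) = -20 - 4*I)
k(b) = -5 (k(b) = -3 + (-4 + 2) = -3 - 2 = -5)
Q(P) = -20 - P
o = -137 (o = -20 - (122 - (1 + 0)*5) = -20 - (122 - 5) = -20 - 1*117 = -20 - 117 = -137)
o/W(-154 + k(E(3, 2))) = -137/6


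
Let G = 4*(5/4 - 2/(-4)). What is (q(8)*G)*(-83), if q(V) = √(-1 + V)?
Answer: -581*√7 ≈ -1537.2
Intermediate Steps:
G = 7 (G = 4*(5*(¼) - 2*(-¼)) = 4*(5/4 + ½) = 4*(7/4) = 7)
(q(8)*G)*(-83) = (√(-1 + 8)*7)*(-83) = (√7*7)*(-83) = (7*√7)*(-83) = -581*√7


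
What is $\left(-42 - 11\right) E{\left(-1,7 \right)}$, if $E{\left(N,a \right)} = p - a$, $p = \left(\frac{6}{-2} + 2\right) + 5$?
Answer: $159$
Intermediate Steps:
$p = 4$ ($p = \left(6 \left(- \frac{1}{2}\right) + 2\right) + 5 = \left(-3 + 2\right) + 5 = -1 + 5 = 4$)
$E{\left(N,a \right)} = 4 - a$
$\left(-42 - 11\right) E{\left(-1,7 \right)} = \left(-42 - 11\right) \left(4 - 7\right) = - 53 \left(4 - 7\right) = \left(-53\right) \left(-3\right) = 159$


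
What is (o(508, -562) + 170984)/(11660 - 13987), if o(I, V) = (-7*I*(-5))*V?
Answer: 9821376/2327 ≈ 4220.6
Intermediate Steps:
o(I, V) = 35*I*V (o(I, V) = (35*I)*V = 35*I*V)
(o(508, -562) + 170984)/(11660 - 13987) = (35*508*(-562) + 170984)/(11660 - 13987) = (-9992360 + 170984)/(-2327) = -9821376*(-1/2327) = 9821376/2327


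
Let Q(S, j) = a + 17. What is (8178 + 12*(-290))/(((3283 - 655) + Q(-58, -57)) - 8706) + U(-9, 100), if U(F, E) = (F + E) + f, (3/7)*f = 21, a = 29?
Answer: 14479/104 ≈ 139.22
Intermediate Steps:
f = 49 (f = (7/3)*21 = 49)
U(F, E) = 49 + E + F (U(F, E) = (F + E) + 49 = (E + F) + 49 = 49 + E + F)
Q(S, j) = 46 (Q(S, j) = 29 + 17 = 46)
(8178 + 12*(-290))/(((3283 - 655) + Q(-58, -57)) - 8706) + U(-9, 100) = (8178 + 12*(-290))/(((3283 - 655) + 46) - 8706) + (49 + 100 - 9) = (8178 - 3480)/((2628 + 46) - 8706) + 140 = 4698/(2674 - 8706) + 140 = 4698/(-6032) + 140 = 4698*(-1/6032) + 140 = -81/104 + 140 = 14479/104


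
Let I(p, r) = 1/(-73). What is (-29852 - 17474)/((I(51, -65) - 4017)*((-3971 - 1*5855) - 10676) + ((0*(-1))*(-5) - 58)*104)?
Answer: -1727399/3005803574 ≈ -0.00057469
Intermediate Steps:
I(p, r) = -1/73
(-29852 - 17474)/((I(51, -65) - 4017)*((-3971 - 1*5855) - 10676) + ((0*(-1))*(-5) - 58)*104) = (-29852 - 17474)/((-1/73 - 4017)*((-3971 - 1*5855) - 10676) + ((0*(-1))*(-5) - 58)*104) = -47326/(-293242*((-3971 - 5855) - 10676)/73 + (0*(-5) - 58)*104) = -47326/(-293242*(-9826 - 10676)/73 + (0 - 58)*104) = -47326/(-293242/73*(-20502) - 58*104) = -47326/(6012047484/73 - 6032) = -47326/6011607148/73 = -47326*73/6011607148 = -1727399/3005803574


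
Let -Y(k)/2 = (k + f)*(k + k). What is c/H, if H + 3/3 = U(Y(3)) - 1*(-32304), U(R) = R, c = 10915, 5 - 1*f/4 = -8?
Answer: 10915/31643 ≈ 0.34494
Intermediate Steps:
f = 52 (f = 20 - 4*(-8) = 20 + 32 = 52)
Y(k) = -4*k*(52 + k) (Y(k) = -2*(k + 52)*(k + k) = -2*(52 + k)*2*k = -4*k*(52 + k))
H = 31643 (H = -1 + (-4*3*(52 + 3) - 1*(-32304)) = -1 + (-4*3*55 + 32304) = -1 + (-660 + 32304) = -1 + 31644 = 31643)
c/H = 10915/31643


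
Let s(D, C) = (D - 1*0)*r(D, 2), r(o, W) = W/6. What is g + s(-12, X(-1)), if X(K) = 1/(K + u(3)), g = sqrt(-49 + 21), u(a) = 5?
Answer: -4 + 2*I*sqrt(7) ≈ -4.0 + 5.2915*I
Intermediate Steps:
r(o, W) = W/6 (r(o, W) = W*(1/6) = W/6)
g = 2*I*sqrt(7) (g = sqrt(-28) = 2*I*sqrt(7) ≈ 5.2915*I)
X(K) = 1/(5 + K) (X(K) = 1/(K + 5) = 1/(5 + K))
s(D, C) = D/3 (s(D, C) = (D - 1*0)*((1/6)*2) = (D + 0)*(1/3) = D*(1/3) = D/3)
g + s(-12, X(-1)) = 2*I*sqrt(7) + (1/3)*(-12) = 2*I*sqrt(7) - 4 = -4 + 2*I*sqrt(7)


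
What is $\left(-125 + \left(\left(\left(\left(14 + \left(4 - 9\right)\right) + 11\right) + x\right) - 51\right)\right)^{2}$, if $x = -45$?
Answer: $40401$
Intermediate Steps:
$\left(-125 + \left(\left(\left(\left(14 + \left(4 - 9\right)\right) + 11\right) + x\right) - 51\right)\right)^{2} = \left(-125 + \left(\left(\left(\left(14 + \left(4 - 9\right)\right) + 11\right) - 45\right) - 51\right)\right)^{2} = \left(-125 + \left(\left(\left(\left(14 - 5\right) + 11\right) - 45\right) - 51\right)\right)^{2} = \left(-125 + \left(\left(\left(9 + 11\right) - 45\right) - 51\right)\right)^{2} = \left(-125 + \left(\left(20 - 45\right) - 51\right)\right)^{2} = \left(-125 - 76\right)^{2} = \left(-201\right)^{2} = 40401$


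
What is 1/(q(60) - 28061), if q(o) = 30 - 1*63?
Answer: -1/28094 ≈ -3.5595e-5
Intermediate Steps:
q(o) = -33 (q(o) = 30 - 63 = -33)
1/(q(60) - 28061) = 1/(-33 - 28061) = 1/(-28094) = -1/28094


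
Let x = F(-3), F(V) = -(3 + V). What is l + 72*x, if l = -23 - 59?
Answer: -82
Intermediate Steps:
F(V) = -3 - V
x = 0 (x = -3 - 1*(-3) = -3 + 3 = 0)
l = -82
l + 72*x = -82 + 72*0 = -82 + 0 = -82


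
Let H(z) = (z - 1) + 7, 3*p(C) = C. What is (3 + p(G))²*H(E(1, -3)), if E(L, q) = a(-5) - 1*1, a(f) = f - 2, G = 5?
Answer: -392/9 ≈ -43.556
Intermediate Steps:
a(f) = -2 + f
p(C) = C/3
E(L, q) = -8 (E(L, q) = (-2 - 5) - 1*1 = -7 - 1 = -8)
H(z) = 6 + z (H(z) = (-1 + z) + 7 = 6 + z)
(3 + p(G))²*H(E(1, -3)) = (3 + (⅓)*5)²*(6 - 8) = (3 + 5/3)²*(-2) = (14/3)²*(-2) = (196/9)*(-2) = -392/9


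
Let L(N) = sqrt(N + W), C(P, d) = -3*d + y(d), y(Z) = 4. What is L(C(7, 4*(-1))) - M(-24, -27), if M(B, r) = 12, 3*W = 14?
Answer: -12 + sqrt(186)/3 ≈ -7.4539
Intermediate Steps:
W = 14/3 (W = (1/3)*14 = 14/3 ≈ 4.6667)
C(P, d) = 4 - 3*d (C(P, d) = -3*d + 4 = 4 - 3*d)
L(N) = sqrt(14/3 + N) (L(N) = sqrt(N + 14/3) = sqrt(14/3 + N))
L(C(7, 4*(-1))) - M(-24, -27) = sqrt(42 + 9*(4 - 12*(-1)))/3 - 1*12 = sqrt(42 + 9*(4 - 3*(-4)))/3 - 12 = sqrt(42 + 9*(4 + 12))/3 - 12 = sqrt(42 + 9*16)/3 - 12 = sqrt(42 + 144)/3 - 12 = sqrt(186)/3 - 12 = -12 + sqrt(186)/3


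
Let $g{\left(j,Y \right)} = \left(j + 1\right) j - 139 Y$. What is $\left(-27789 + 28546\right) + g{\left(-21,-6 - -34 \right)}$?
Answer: $-2715$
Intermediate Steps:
$g{\left(j,Y \right)} = - 139 Y + j \left(1 + j\right)$ ($g{\left(j,Y \right)} = \left(1 + j\right) j - 139 Y = j \left(1 + j\right) - 139 Y = - 139 Y + j \left(1 + j\right)$)
$\left(-27789 + 28546\right) + g{\left(-21,-6 - -34 \right)} = \left(-27789 + 28546\right) - \left(21 - 441 + 139 \left(-6 - -34\right)\right) = 757 - \left(-420 + 139 \left(-6 + 34\right)\right) = 757 - 3472 = -2715$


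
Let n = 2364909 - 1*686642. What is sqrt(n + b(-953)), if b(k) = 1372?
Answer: sqrt(1679639) ≈ 1296.0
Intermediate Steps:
n = 1678267 (n = 2364909 - 686642 = 1678267)
sqrt(n + b(-953)) = sqrt(1678267 + 1372) = sqrt(1679639)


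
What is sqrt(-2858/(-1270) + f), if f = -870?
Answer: I*sqrt(349898335)/635 ≈ 29.458*I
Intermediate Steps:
sqrt(-2858/(-1270) + f) = sqrt(-2858/(-1270) - 870) = sqrt(-2858*(-1/1270) - 870) = sqrt(1429/635 - 870) = sqrt(-551021/635) = I*sqrt(349898335)/635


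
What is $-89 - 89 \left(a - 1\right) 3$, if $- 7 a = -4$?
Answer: $\frac{178}{7} \approx 25.429$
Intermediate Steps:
$a = \frac{4}{7}$ ($a = \left(- \frac{1}{7}\right) \left(-4\right) = \frac{4}{7} \approx 0.57143$)
$-89 - 89 \left(a - 1\right) 3 = -89 - 89 \left(\frac{4}{7} - 1\right) 3 = -89 - 89 \left(\left(- \frac{3}{7}\right) 3\right) = -89 - - \frac{801}{7} = -89 + \frac{801}{7} = \frac{178}{7}$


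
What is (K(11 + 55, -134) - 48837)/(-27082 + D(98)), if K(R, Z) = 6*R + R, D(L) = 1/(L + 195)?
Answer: 566955/317401 ≈ 1.7862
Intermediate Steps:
D(L) = 1/(195 + L)
K(R, Z) = 7*R
(K(11 + 55, -134) - 48837)/(-27082 + D(98)) = (7*(11 + 55) - 48837)/(-27082 + 1/(195 + 98)) = (7*66 - 48837)/(-27082 + 1/293) = (462 - 48837)/(-27082 + 1/293) = -48375/(-7935025/293) = -48375*(-293/7935025) = 566955/317401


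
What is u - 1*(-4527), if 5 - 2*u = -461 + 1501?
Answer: 8019/2 ≈ 4009.5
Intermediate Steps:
u = -1035/2 (u = 5/2 - (-461 + 1501)/2 = 5/2 - ½*1040 = 5/2 - 520 = -1035/2 ≈ -517.50)
u - 1*(-4527) = -1035/2 - 1*(-4527) = -1035/2 + 4527 = 8019/2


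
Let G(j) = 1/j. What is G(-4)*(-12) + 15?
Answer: 18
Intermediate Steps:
G(-4)*(-12) + 15 = -12/(-4) + 15 = -1/4*(-12) + 15 = 3 + 15 = 18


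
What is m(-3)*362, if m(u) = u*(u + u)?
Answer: 6516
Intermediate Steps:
m(u) = 2*u² (m(u) = u*(2*u) = 2*u²)
m(-3)*362 = (2*(-3)²)*362 = (2*9)*362 = 18*362 = 6516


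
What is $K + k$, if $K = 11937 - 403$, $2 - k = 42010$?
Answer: $-30474$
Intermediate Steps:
$k = -42008$ ($k = 2 - 42010 = -42008$)
$K = 11534$ ($K = 11937 - 403 = 11534$)
$K + k = 11534 - 42008 = -30474$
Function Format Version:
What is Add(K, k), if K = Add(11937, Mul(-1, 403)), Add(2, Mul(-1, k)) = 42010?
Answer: -30474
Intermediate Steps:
k = -42008 (k = Add(2, Mul(-1, 42010)) = Add(2, -42010) = -42008)
K = 11534 (K = Add(11937, -403) = 11534)
Add(K, k) = Add(11534, -42008) = -30474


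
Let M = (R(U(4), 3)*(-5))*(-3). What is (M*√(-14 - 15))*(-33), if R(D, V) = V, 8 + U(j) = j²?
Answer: -1485*I*√29 ≈ -7997.0*I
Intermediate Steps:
U(j) = -8 + j²
M = 45 (M = (3*(-5))*(-3) = -15*(-3) = 45)
(M*√(-14 - 15))*(-33) = (45*√(-14 - 15))*(-33) = (45*√(-29))*(-33) = (45*(I*√29))*(-33) = (45*I*√29)*(-33) = -1485*I*√29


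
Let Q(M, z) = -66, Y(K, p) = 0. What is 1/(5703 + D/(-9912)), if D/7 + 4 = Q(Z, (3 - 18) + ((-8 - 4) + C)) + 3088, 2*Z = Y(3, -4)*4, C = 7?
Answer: 236/1345405 ≈ 0.00017541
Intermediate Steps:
Z = 0 (Z = (0*4)/2 = (½)*0 = 0)
D = 21126 (D = -28 + 7*(-66 + 3088) = -28 + 7*3022 = -28 + 21154 = 21126)
1/(5703 + D/(-9912)) = 1/(5703 + 21126/(-9912)) = 1/(5703 + 21126*(-1/9912)) = 1/(5703 - 503/236) = 1/(1345405/236) = 236/1345405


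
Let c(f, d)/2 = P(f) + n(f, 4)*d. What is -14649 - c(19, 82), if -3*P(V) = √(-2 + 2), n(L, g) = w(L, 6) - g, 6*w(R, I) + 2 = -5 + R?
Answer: -14321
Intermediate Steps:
w(R, I) = -7/6 + R/6 (w(R, I) = -⅓ + (-5 + R)/6 = -⅓ + (-⅚ + R/6) = -7/6 + R/6)
n(L, g) = -7/6 - g + L/6 (n(L, g) = (-7/6 + L/6) - g = -7/6 - g + L/6)
P(V) = 0 (P(V) = -√(-2 + 2)/3 = -√0/3 = -⅓*0 = 0)
c(f, d) = 2*d*(-31/6 + f/6) (c(f, d) = 2*(0 + (-7/6 - 1*4 + f/6)*d) = 2*(0 + (-7/6 - 4 + f/6)*d) = 2*(0 + (-31/6 + f/6)*d) = 2*(0 + d*(-31/6 + f/6)) = 2*(d*(-31/6 + f/6)) = 2*d*(-31/6 + f/6))
-14649 - c(19, 82) = -14649 - 82*(-31 + 19)/3 = -14649 - 82*(-12)/3 = -14649 - 1*(-328) = -14649 + 328 = -14321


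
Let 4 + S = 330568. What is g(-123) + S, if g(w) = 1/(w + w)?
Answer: 81318743/246 ≈ 3.3056e+5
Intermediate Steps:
g(w) = 1/(2*w)
S = 330564 (S = -4 + 330568 = 330564)
g(-123) + S = (1/2)/(-123) + 330564 = (1/2)*(-1/123) + 330564 = -1/246 + 330564 = 81318743/246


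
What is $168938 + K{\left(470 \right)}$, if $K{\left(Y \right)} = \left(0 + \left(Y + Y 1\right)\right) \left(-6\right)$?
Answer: $163298$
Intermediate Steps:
$K{\left(Y \right)} = - 12 Y$ ($K{\left(Y \right)} = \left(0 + \left(Y + Y\right)\right) \left(-6\right) = \left(0 + 2 Y\right) \left(-6\right) = 2 Y \left(-6\right) = - 12 Y$)
$168938 + K{\left(470 \right)} = 168938 - 5640 = 163298$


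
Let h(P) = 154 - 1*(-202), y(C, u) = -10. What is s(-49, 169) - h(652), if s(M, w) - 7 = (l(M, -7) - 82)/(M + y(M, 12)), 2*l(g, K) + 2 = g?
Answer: -40967/118 ≈ -347.18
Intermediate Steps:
l(g, K) = -1 + g/2
h(P) = 356 (h(P) = 154 + 202 = 356)
s(M, w) = 7 + (-83 + M/2)/(-10 + M) (s(M, w) = 7 + ((-1 + M/2) - 82)/(M - 10) = 7 + (-83 + M/2)/(-10 + M))
s(-49, 169) - h(652) = 3*(-102 + 5*(-49))/(2*(-10 - 49)) - 1*356 = (3/2)*(-102 - 245)/(-59) - 356 = (3/2)*(-1/59)*(-347) - 356 = 1041/118 - 356 = -40967/118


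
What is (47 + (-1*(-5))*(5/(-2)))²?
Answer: 4761/4 ≈ 1190.3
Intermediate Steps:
(47 + (-1*(-5))*(5/(-2)))² = (47 + 5*(5*(-½)))² = (47 + 5*(-5/2))² = (47 - 25/2)² = (69/2)² = 4761/4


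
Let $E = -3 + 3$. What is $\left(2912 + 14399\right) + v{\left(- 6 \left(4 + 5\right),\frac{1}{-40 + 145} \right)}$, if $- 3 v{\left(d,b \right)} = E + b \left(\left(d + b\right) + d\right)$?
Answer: $\frac{572572664}{33075} \approx 17311.0$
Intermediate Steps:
$E = 0$
$v{\left(d,b \right)} = - \frac{b \left(b + 2 d\right)}{3}$ ($v{\left(d,b \right)} = - \frac{0 + b \left(\left(d + b\right) + d\right)}{3} = - \frac{0 + b \left(\left(b + d\right) + d\right)}{3} = - \frac{0 + b \left(b + 2 d\right)}{3} = - \frac{b \left(b + 2 d\right)}{3}$)
$\left(2912 + 14399\right) + v{\left(- 6 \left(4 + 5\right),\frac{1}{-40 + 145} \right)} = \left(2912 + 14399\right) + \frac{- \frac{1}{-40 + 145} - 2 \left(- 6 \left(4 + 5\right)\right)}{3 \left(-40 + 145\right)} = 17311 + \frac{- \frac{1}{105} - 2 \left(\left(-6\right) 9\right)}{3 \cdot 105} = 17311 + \frac{1}{3} \cdot \frac{1}{105} \left(\left(-1\right) \frac{1}{105} - -108\right) = 17311 + \frac{1}{3} \cdot \frac{1}{105} \left(- \frac{1}{105} + 108\right) = 17311 + \frac{1}{3} \cdot \frac{1}{105} \cdot \frac{11339}{105} = 17311 + \frac{11339}{33075} = \frac{572572664}{33075}$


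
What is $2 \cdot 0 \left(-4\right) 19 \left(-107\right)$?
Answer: $0$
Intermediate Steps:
$2 \cdot 0 \left(-4\right) 19 \left(-107\right) = 0 \left(-4\right) 19 \left(-107\right) = 0 \cdot 19 \left(-107\right) = 0 \left(-107\right) = 0$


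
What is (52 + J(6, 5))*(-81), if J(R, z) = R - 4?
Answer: -4374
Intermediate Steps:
J(R, z) = -4 + R
(52 + J(6, 5))*(-81) = (52 + (-4 + 6))*(-81) = (52 + 2)*(-81) = 54*(-81) = -4374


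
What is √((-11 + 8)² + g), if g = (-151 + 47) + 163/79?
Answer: I*√580018/79 ≈ 9.6404*I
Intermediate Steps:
g = -8053/79 (g = -104 + 163*(1/79) = -104 + 163/79 = -8053/79 ≈ -101.94)
√((-11 + 8)² + g) = √((-11 + 8)² - 8053/79) = √((-3)² - 8053/79) = √(9 - 8053/79) = √(-7342/79) = I*√580018/79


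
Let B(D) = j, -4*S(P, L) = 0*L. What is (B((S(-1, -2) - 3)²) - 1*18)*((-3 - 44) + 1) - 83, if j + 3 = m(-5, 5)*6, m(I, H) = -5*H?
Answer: 7783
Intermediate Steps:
S(P, L) = 0 (S(P, L) = -0*L = -¼*0 = 0)
j = -153 (j = -3 - 5*5*6 = -3 - 25*6 = -3 - 150 = -153)
B(D) = -153
(B((S(-1, -2) - 3)²) - 1*18)*((-3 - 44) + 1) - 83 = (-153 - 1*18)*((-3 - 44) + 1) - 83 = (-153 - 18)*(-47 + 1) - 83 = -171*(-46) - 83 = 7866 - 83 = 7783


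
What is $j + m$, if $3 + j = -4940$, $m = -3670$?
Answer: $-8613$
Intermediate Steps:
$j = -4943$ ($j = -3 - 4940 = -4943$)
$j + m = -4943 - 3670 = -8613$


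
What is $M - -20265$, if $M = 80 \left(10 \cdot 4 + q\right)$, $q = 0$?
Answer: $23465$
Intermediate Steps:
$M = 3200$ ($M = 80 \left(10 \cdot 4 + 0\right) = 80 \left(40 + 0\right) = 80 \cdot 40 = 3200$)
$M - -20265 = 3200 - -20265 = 3200 + 20265 = 23465$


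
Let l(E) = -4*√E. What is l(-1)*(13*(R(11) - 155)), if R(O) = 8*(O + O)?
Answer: -1092*I ≈ -1092.0*I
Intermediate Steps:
R(O) = 16*O (R(O) = 8*(2*O) = 16*O)
l(-1)*(13*(R(11) - 155)) = (-4*I)*(13*(16*11 - 155)) = (-4*I)*(13*(176 - 155)) = (-4*I)*(13*21) = -4*I*273 = -1092*I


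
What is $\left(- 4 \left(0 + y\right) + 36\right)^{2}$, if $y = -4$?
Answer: $2704$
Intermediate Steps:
$\left(- 4 \left(0 + y\right) + 36\right)^{2} = \left(- 4 \left(0 - 4\right) + 36\right)^{2} = \left(\left(-4\right) \left(-4\right) + 36\right)^{2} = \left(16 + 36\right)^{2} = 52^{2} = 2704$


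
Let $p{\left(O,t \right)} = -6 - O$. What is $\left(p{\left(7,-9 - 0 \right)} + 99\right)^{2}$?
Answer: $7396$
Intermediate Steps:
$\left(p{\left(7,-9 - 0 \right)} + 99\right)^{2} = \left(\left(-6 - 7\right) + 99\right)^{2} = \left(-13 + 99\right)^{2} = 86^{2} = 7396$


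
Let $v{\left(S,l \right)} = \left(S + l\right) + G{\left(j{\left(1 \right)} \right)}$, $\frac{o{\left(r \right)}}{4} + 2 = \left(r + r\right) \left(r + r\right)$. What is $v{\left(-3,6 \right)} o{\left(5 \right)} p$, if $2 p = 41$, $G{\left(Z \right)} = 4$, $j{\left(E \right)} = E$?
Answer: $56252$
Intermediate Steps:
$o{\left(r \right)} = -8 + 16 r^{2}$ ($o{\left(r \right)} = -8 + 4 \left(r + r\right) \left(r + r\right) = -8 + 4 \cdot 2 r 2 r = -8 + 4 \cdot 4 r^{2} = -8 + 16 r^{2}$)
$p = \frac{41}{2}$ ($p = \frac{1}{2} \cdot 41 = \frac{41}{2} \approx 20.5$)
$v{\left(S,l \right)} = 4 + S + l$ ($v{\left(S,l \right)} = \left(S + l\right) + 4 = 4 + S + l$)
$v{\left(-3,6 \right)} o{\left(5 \right)} p = \left(4 - 3 + 6\right) \left(-8 + 16 \cdot 5^{2}\right) \frac{41}{2} = 7 \left(-8 + 16 \cdot 25\right) \frac{41}{2} = 7 \left(-8 + 400\right) \frac{41}{2} = 7 \cdot 392 \cdot \frac{41}{2} = 2744 \cdot \frac{41}{2} = 56252$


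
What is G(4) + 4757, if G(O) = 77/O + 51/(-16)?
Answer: 76369/16 ≈ 4773.1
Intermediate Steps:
G(O) = -51/16 + 77/O (G(O) = 77/O + 51*(-1/16) = 77/O - 51/16 = -51/16 + 77/O)
G(4) + 4757 = (-51/16 + 77/4) + 4757 = 257/16 + 4757 = 76369/16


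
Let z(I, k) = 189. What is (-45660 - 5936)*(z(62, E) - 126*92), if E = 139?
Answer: 588349188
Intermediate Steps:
(-45660 - 5936)*(z(62, E) - 126*92) = (-45660 - 5936)*(189 - 126*92) = -51596*(189 - 11592) = -51596*(-11403) = 588349188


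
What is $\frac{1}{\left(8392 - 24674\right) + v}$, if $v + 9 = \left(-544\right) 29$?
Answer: $- \frac{1}{32067} \approx -3.1185 \cdot 10^{-5}$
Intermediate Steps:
$v = -15785$ ($v = -9 - 15776 = -15785$)
$\frac{1}{\left(8392 - 24674\right) + v} = \frac{1}{\left(8392 - 24674\right) - 15785} = \frac{1}{-16282 - 15785} = \frac{1}{-32067} = - \frac{1}{32067}$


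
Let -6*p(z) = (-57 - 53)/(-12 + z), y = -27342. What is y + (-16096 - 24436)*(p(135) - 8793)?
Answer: 131498497786/369 ≈ 3.5636e+8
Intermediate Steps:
p(z) = 55/(3*(-12 + z)) (p(z) = -(-57 - 53)/(6*(-12 + z)) = -(-55)/(3*(-12 + z)) = 55/(3*(-12 + z)))
y + (-16096 - 24436)*(p(135) - 8793) = -27342 + (-16096 - 24436)*(55/(3*(-12 + 135)) - 8793) = -27342 - 40532*((55/3)/123 - 8793) = -27342 - 40532*((55/3)*(1/123) - 8793) = -27342 - 40532*(55/369 - 8793) = -27342 - 40532*(-3244562/369) = -27342 + 131508586984/369 = 131498497786/369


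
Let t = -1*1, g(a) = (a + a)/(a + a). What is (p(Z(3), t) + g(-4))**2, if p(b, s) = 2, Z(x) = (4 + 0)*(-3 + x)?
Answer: 9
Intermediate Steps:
g(a) = 1 (g(a) = (2*a)/((2*a)) = (2*a)*(1/(2*a)) = 1)
Z(x) = -12 + 4*x (Z(x) = 4*(-3 + x) = -12 + 4*x)
t = -1
(p(Z(3), t) + g(-4))**2 = (2 + 1)**2 = 3**2 = 9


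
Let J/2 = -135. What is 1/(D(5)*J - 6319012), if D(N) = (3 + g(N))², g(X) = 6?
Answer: -1/6340882 ≈ -1.5771e-7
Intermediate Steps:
J = -270 (J = 2*(-135) = -270)
D(N) = 81 (D(N) = (3 + 6)² = 9² = 81)
1/(D(5)*J - 6319012) = 1/(81*(-270) - 6319012) = 1/(-21870 - 6319012) = 1/(-6340882) = -1/6340882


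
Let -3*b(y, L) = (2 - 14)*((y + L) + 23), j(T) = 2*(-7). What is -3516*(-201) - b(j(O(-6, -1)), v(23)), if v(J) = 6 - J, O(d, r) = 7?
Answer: 706748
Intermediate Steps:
j(T) = -14
b(y, L) = 92 + 4*L + 4*y (b(y, L) = -(2 - 14)*((y + L) + 23)/3 = -(-4)*((L + y) + 23) = -(-4)*(23 + L + y) = -(-276 - 12*L - 12*y)/3 = 92 + 4*L + 4*y)
-3516*(-201) - b(j(O(-6, -1)), v(23)) = -3516*(-201) - (92 + 4*(6 - 1*23) + 4*(-14)) = 706716 - (92 + 4*(6 - 23) - 56) = 706716 - (92 + 4*(-17) - 56) = 706716 - (92 - 68 - 56) = 706716 - 1*(-32) = 706716 + 32 = 706748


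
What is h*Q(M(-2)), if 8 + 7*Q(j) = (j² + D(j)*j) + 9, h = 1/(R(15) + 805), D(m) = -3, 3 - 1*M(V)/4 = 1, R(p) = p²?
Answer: 41/7210 ≈ 0.0056865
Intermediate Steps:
M(V) = 8 (M(V) = 12 - 4*1 = 12 - 4 = 8)
h = 1/1030 (h = 1/(15² + 805) = 1/(225 + 805) = 1/1030 ≈ 0.00097087)
Q(j) = ⅐ - 3*j/7 + j²/7 (Q(j) = -8/7 + ((j² - 3*j) + 9)/7 = -8/7 + (9 + j² - 3*j)/7 = -8/7 + (9/7 - 3*j/7 + j²/7) = ⅐ - 3*j/7 + j²/7)
h*Q(M(-2)) = (⅐ - 3/7*8 + (⅐)*8²)/1030 = (⅐ - 24/7 + (⅐)*64)/1030 = (⅐ - 24/7 + 64/7)/1030 = (1/1030)*(41/7) = 41/7210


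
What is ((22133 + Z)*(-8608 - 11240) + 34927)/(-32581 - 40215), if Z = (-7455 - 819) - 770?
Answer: 259755545/72796 ≈ 3568.3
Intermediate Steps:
Z = -9044 (Z = -8274 - 770 = -9044)
((22133 + Z)*(-8608 - 11240) + 34927)/(-32581 - 40215) = ((22133 - 9044)*(-8608 - 11240) + 34927)/(-32581 - 40215) = (13089*(-19848) + 34927)/(-72796) = (-259790472 + 34927)*(-1/72796) = -259755545*(-1/72796) = 259755545/72796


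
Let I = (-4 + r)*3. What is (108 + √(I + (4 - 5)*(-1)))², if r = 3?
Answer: (108 + I*√2)² ≈ 11662.0 + 305.47*I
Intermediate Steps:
I = -3 (I = (-4 + 3)*3 = -1*3 = -3)
(108 + √(I + (4 - 5)*(-1)))² = (108 + √(-3 + (4 - 5)*(-1)))² = (108 + √(-3 - 1*(-1)))² = (108 + √(-3 + 1))² = (108 + √(-2))² = (108 + I*√2)²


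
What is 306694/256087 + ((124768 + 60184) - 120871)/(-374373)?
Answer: 98407641815/95872058451 ≈ 1.0264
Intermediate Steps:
306694/256087 + ((124768 + 60184) - 120871)/(-374373) = 306694*(1/256087) + (184952 - 120871)*(-1/374373) = 306694/256087 + 64081*(-1/374373) = 306694/256087 - 64081/374373 = 98407641815/95872058451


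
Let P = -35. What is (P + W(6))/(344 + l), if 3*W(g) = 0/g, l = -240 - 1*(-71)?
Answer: -⅕ ≈ -0.20000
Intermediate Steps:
l = -169 (l = -240 + 71 = -169)
W(g) = 0 (W(g) = (0/g)/3 = (⅓)*0 = 0)
(P + W(6))/(344 + l) = (-35 + 0)/(344 - 169) = -35/175 = -35*1/175 = -⅕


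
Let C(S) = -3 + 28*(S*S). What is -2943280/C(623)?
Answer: -2943280/10867609 ≈ -0.27083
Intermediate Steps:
C(S) = -3 + 28*S²
-2943280/C(623) = -2943280/(-3 + 28*623²) = -2943280/(-3 + 28*388129) = -2943280/(-3 + 10867612) = -2943280/10867609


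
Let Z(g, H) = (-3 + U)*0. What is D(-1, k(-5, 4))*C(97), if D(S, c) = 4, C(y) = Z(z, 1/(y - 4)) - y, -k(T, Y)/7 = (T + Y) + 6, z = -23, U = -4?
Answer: -388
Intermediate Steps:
k(T, Y) = -42 - 7*T - 7*Y (k(T, Y) = -7*((T + Y) + 6) = -7*(6 + T + Y) = -42 - 7*T - 7*Y)
Z(g, H) = 0 (Z(g, H) = (-3 - 4)*0 = -7*0 = 0)
C(y) = -y (C(y) = 0 - y = -y)
D(-1, k(-5, 4))*C(97) = 4*(-1*97) = 4*(-97) = -388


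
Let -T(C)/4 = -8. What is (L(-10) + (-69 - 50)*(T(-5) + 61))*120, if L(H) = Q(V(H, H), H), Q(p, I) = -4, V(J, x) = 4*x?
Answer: -1328520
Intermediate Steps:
T(C) = 32 (T(C) = -4*(-8) = 32)
L(H) = -4
(L(-10) + (-69 - 50)*(T(-5) + 61))*120 = (-4 + (-69 - 50)*(32 + 61))*120 = (-4 - 119*93)*120 = (-4 - 11067)*120 = -11071*120 = -1328520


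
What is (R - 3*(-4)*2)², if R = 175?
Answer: 39601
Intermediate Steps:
(R - 3*(-4)*2)² = (175 - 3*(-4)*2)² = (175 + 12*2)² = (175 + 24)² = 199² = 39601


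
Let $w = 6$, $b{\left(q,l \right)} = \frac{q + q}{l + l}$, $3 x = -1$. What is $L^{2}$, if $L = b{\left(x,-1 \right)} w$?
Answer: $4$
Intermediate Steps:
$x = - \frac{1}{3}$ ($x = \frac{1}{3} \left(-1\right) = - \frac{1}{3} \approx -0.33333$)
$b{\left(q,l \right)} = \frac{q}{l}$ ($b{\left(q,l \right)} = \frac{2 q}{2 l} = 2 q \frac{1}{2 l} = \frac{q}{l}$)
$L = 2$ ($L = - \frac{1}{3 \left(-1\right)} 6 = \left(- \frac{1}{3}\right) \left(-1\right) 6 = \frac{1}{3} \cdot 6 = 2$)
$L^{2} = 2^{2} = 4$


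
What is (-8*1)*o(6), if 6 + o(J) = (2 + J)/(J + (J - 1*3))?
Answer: 368/9 ≈ 40.889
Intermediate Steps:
o(J) = -6 + (2 + J)/(-3 + 2*J) (o(J) = -6 + (2 + J)/(J + (J - 1*3)) = -6 + (2 + J)/(J + (J - 3)) = -6 + (2 + J)/(J + (-3 + J)) = -6 + (2 + J)/(-3 + 2*J))
(-8*1)*o(6) = (-8*1)*((20 - 11*6)/(-3 + 2*6)) = -8*(20 - 66)/(-3 + 12) = -8*(-46)/9 = -8*(-46/9) = 368/9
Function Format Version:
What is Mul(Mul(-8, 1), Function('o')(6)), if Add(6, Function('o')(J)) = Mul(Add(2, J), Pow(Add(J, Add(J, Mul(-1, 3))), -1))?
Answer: Rational(368, 9) ≈ 40.889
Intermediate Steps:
Function('o')(J) = Add(-6, Mul(Pow(Add(-3, Mul(2, J)), -1), Add(2, J))) (Function('o')(J) = Add(-6, Mul(Add(2, J), Pow(Add(J, Add(J, Mul(-1, 3))), -1))) = Add(-6, Mul(Add(2, J), Pow(Add(J, Add(J, -3)), -1))) = Add(-6, Mul(Add(2, J), Pow(Add(J, Add(-3, J)), -1))) = Add(-6, Mul(Add(2, J), Pow(Add(-3, Mul(2, J)), -1))) = Add(-6, Mul(Pow(Add(-3, Mul(2, J)), -1), Add(2, J))))
Mul(Mul(-8, 1), Function('o')(6)) = Mul(Mul(-8, 1), Mul(Pow(Add(-3, Mul(2, 6)), -1), Add(20, Mul(-11, 6)))) = Mul(-8, Mul(Pow(Add(-3, 12), -1), Add(20, -66))) = Mul(-8, Mul(Pow(9, -1), -46)) = Mul(-8, Mul(Rational(1, 9), -46)) = Mul(-8, Rational(-46, 9)) = Rational(368, 9)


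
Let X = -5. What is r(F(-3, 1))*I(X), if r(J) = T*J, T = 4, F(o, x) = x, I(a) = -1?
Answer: -4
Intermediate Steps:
r(J) = 4*J
r(F(-3, 1))*I(X) = (4*1)*(-1) = 4*(-1) = -4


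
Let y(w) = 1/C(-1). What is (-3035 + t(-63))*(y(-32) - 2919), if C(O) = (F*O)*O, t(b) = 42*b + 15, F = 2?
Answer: 16536221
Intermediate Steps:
t(b) = 15 + 42*b
C(O) = 2*O² (C(O) = (2*O)*O = 2*O²)
y(w) = ½ (y(w) = 1/(2*(-1)²) = 1/(2*1) = 1/2 = ½)
(-3035 + t(-63))*(y(-32) - 2919) = (-3035 + (15 + 42*(-63)))*(½ - 2919) = (-3035 + (15 - 2646))*(-5837/2) = (-3035 - 2631)*(-5837/2) = -5666*(-5837/2) = 16536221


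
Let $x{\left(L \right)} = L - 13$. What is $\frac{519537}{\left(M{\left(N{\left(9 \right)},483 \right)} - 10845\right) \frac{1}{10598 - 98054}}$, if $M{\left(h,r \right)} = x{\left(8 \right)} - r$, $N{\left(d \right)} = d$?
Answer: $\frac{45436627872}{11333} \approx 4.0092 \cdot 10^{6}$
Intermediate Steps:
$x{\left(L \right)} = -13 + L$ ($x{\left(L \right)} = L - 13 = -13 + L$)
$M{\left(h,r \right)} = -5 - r$ ($M{\left(h,r \right)} = \left(-13 + 8\right) - r = -5 - r$)
$\frac{519537}{\left(M{\left(N{\left(9 \right)},483 \right)} - 10845\right) \frac{1}{10598 - 98054}} = \frac{519537}{\left(\left(-5 - 483\right) - 10845\right) \frac{1}{10598 - 98054}} = \frac{519537}{\left(\left(-5 - 483\right) - 10845\right) \frac{1}{-87456}} = \frac{519537}{\left(-488 - 10845\right) \left(- \frac{1}{87456}\right)} = \frac{519537}{\left(-11333\right) \left(- \frac{1}{87456}\right)} = \frac{519537}{\frac{11333}{87456}} = 519537 \cdot \frac{87456}{11333} = \frac{45436627872}{11333}$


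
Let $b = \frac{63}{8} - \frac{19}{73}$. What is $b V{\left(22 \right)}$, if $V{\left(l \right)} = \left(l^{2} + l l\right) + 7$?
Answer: $\frac{4335825}{584} \approx 7424.4$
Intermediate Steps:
$b = \frac{4447}{584}$ ($b = 63 \cdot \frac{1}{8} - \frac{19}{73} = \frac{63}{8} - \frac{19}{73} = \frac{4447}{584} \approx 7.6147$)
$V{\left(l \right)} = 7 + 2 l^{2}$ ($V{\left(l \right)} = \left(l^{2} + l^{2}\right) + 7 = 2 l^{2} + 7 = 7 + 2 l^{2}$)
$b V{\left(22 \right)} = \frac{4447 \left(7 + 2 \cdot 22^{2}\right)}{584} = \frac{4447 \left(7 + 2 \cdot 484\right)}{584} = \frac{4447 \left(7 + 968\right)}{584} = \frac{4447}{584} \cdot 975 = \frac{4335825}{584}$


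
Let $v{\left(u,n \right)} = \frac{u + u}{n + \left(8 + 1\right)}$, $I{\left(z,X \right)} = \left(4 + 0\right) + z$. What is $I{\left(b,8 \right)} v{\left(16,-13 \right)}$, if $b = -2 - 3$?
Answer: $8$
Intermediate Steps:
$b = -5$ ($b = -2 - 3 = -5$)
$I{\left(z,X \right)} = 4 + z$
$v{\left(u,n \right)} = \frac{2 u}{9 + n}$ ($v{\left(u,n \right)} = \frac{2 u}{n + 9} = \frac{2 u}{9 + n}$)
$I{\left(b,8 \right)} v{\left(16,-13 \right)} = \left(4 - 5\right) 2 \cdot 16 \frac{1}{9 - 13} = - \frac{2 \cdot 16}{-4} = - \frac{2 \cdot 16 \left(-1\right)}{4} = \left(-1\right) \left(-8\right) = 8$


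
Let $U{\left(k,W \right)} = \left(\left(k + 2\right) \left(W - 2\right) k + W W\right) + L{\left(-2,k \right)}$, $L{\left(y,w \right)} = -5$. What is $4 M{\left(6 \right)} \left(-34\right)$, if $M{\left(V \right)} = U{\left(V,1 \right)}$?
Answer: $7072$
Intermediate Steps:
$U{\left(k,W \right)} = -5 + W^{2} + k \left(-2 + W\right) \left(2 + k\right)$ ($U{\left(k,W \right)} = \left(\left(k + 2\right) \left(W - 2\right) k + W W\right) - 5 = \left(\left(2 + k\right) \left(-2 + W\right) k + W^{2}\right) - 5 = \left(\left(-2 + W\right) \left(2 + k\right) k + W^{2}\right) - 5 = \left(k \left(-2 + W\right) \left(2 + k\right) + W^{2}\right) - 5 = \left(W^{2} + k \left(-2 + W\right) \left(2 + k\right)\right) - 5 = -5 + W^{2} + k \left(-2 + W\right) \left(2 + k\right)$)
$M{\left(V \right)} = -4 - V^{2} - 2 V$ ($M{\left(V \right)} = -5 + 1^{2} - 4 V - 2 V^{2} + 1 V^{2} + 2 \cdot 1 V = -5 + 1 - 4 V - 2 V^{2} + V^{2} + 2 V = -4 - V^{2} - 2 V$)
$4 M{\left(6 \right)} \left(-34\right) = 4 \left(-4 - 6^{2} - 12\right) \left(-34\right) = 4 \left(-4 - 36 - 12\right) \left(-34\right) = 4 \left(-52\right) \left(-34\right) = \left(-208\right) \left(-34\right) = 7072$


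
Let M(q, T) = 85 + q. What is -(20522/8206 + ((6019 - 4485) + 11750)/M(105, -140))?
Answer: -28226921/389785 ≈ -72.417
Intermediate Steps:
-(20522/8206 + ((6019 - 4485) + 11750)/M(105, -140)) = -(20522/8206 + ((6019 - 4485) + 11750)/(85 + 105)) = -(20522*(1/8206) + (1534 + 11750)/190) = -(10261/4103 + 13284*(1/190)) = -(10261/4103 + 6642/95) = -1*28226921/389785 = -28226921/389785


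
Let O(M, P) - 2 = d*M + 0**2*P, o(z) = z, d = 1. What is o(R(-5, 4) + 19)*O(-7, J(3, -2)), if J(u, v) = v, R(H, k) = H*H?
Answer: -220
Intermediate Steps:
R(H, k) = H**2
O(M, P) = 2 + M (O(M, P) = 2 + (1*M + 0**2*P) = 2 + (M + 0*P) = 2 + (M + 0) = 2 + M)
o(R(-5, 4) + 19)*O(-7, J(3, -2)) = ((-5)**2 + 19)*(2 - 7) = (25 + 19)*(-5) = 44*(-5) = -220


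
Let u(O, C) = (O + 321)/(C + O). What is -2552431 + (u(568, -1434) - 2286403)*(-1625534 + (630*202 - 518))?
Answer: 1483822374411629/433 ≈ 3.4268e+12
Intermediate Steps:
u(O, C) = (321 + O)/(C + O)
-2552431 + (u(568, -1434) - 2286403)*(-1625534 + (630*202 - 518)) = -2552431 + ((321 + 568)/(-1434 + 568) - 2286403)*(-1625534 + (630*202 - 518)) = -2552431 + (889/(-866) - 2286403)*(-1625534 + (127260 - 518)) = -2552431 + (-1/866*889 - 2286403)*(-1625534 + 126742) = -2552431 + (-889/866 - 2286403)*(-1498792) = -2552431 - 1980025887/866*(-1498792) = -2552431 + 1483823479614252/433 = 1483822374411629/433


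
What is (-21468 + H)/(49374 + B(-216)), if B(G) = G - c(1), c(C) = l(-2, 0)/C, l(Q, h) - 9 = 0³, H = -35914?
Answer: -57382/49149 ≈ -1.1675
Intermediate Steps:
l(Q, h) = 9 (l(Q, h) = 9 + 0³ = 9 + 0 = 9)
c(C) = 9/C
B(G) = -9 + G (B(G) = G - 9/1 = G - 9 = -9 + G)
(-21468 + H)/(49374 + B(-216)) = (-21468 - 35914)/(49374 + (-9 - 216)) = -57382/(49374 - 225) = -57382/49149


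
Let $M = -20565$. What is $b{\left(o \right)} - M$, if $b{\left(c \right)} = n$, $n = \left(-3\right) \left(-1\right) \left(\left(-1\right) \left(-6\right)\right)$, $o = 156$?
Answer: $20583$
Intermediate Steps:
$n = 18$ ($n = 3 \cdot 6 = 18$)
$b{\left(c \right)} = 18$
$b{\left(o \right)} - M = 18 - -20565 = 18 + 20565 = 20583$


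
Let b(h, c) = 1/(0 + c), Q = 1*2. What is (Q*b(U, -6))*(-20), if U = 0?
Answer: 20/3 ≈ 6.6667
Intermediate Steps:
Q = 2
b(h, c) = 1/c
(Q*b(U, -6))*(-20) = (2/(-6))*(-20) = (2*(-⅙))*(-20) = -⅓*(-20) = 20/3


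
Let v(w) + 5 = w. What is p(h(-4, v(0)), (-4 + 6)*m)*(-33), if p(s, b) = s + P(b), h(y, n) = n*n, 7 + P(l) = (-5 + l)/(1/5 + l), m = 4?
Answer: -24849/41 ≈ -606.07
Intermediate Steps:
v(w) = -5 + w
P(l) = -7 + (-5 + l)/(⅕ + l) (P(l) = -7 + (-5 + l)/(1/5 + l) = -7 + (-5 + l)/(⅕ + l))
h(y, n) = n²
p(s, b) = s + 2*(-16 - 15*b)/(1 + 5*b)
p(h(-4, v(0)), (-4 + 6)*m)*(-33) = ((-32 - 30*(-4 + 6)*4 + (-5 + 0)²*(1 + 5*((-4 + 6)*4)))/(1 + 5*((-4 + 6)*4)))*(-33) = ((-32 - 60*4 + (-5)²*(1 + 5*(2*4)))/(1 + 5*(2*4)))*(-33) = ((-32 - 30*8 + 25*(1 + 5*8))/(1 + 5*8))*(-33) = ((-32 - 240 + 25*(1 + 40))/(1 + 40))*(-33) = ((-32 - 240 + 25*41)/41)*(-33) = ((-32 - 240 + 1025)/41)*(-33) = ((1/41)*753)*(-33) = (753/41)*(-33) = -24849/41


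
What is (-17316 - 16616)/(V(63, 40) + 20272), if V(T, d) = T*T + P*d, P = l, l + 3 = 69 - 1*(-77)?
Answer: -33932/29961 ≈ -1.1325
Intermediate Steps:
l = 143 (l = -3 + (69 - 1*(-77)) = -3 + (69 + 77) = -3 + 146 = 143)
P = 143
V(T, d) = T² + 143*d (V(T, d) = T*T + 143*d = T² + 143*d)
(-17316 - 16616)/(V(63, 40) + 20272) = (-17316 - 16616)/((63² + 143*40) + 20272) = -33932/((3969 + 5720) + 20272) = -33932/(9689 + 20272) = -33932/29961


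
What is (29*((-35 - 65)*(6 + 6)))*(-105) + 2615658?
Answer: 6269658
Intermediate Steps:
(29*((-35 - 65)*(6 + 6)))*(-105) + 2615658 = (29*(-100*12))*(-105) + 2615658 = (29*(-1200))*(-105) + 2615658 = -34800*(-105) + 2615658 = 3654000 + 2615658 = 6269658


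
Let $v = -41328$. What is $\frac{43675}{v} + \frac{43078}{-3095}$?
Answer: $- \frac{1915501709}{127910160} \approx -14.975$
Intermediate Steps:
$\frac{43675}{v} + \frac{43078}{-3095} = \frac{43675}{-41328} + \frac{43078}{-3095} = 43675 \left(- \frac{1}{41328}\right) + 43078 \left(- \frac{1}{3095}\right) = - \frac{43675}{41328} - \frac{43078}{3095} = - \frac{1915501709}{127910160}$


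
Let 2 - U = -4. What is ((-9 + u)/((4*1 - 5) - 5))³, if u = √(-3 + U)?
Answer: (9 - √3)³/216 ≈ 1.7774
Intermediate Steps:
U = 6 (U = 2 - 1*(-4) = 2 + 4 = 6)
u = √3 (u = √(-3 + 6) = √3 ≈ 1.7320)
((-9 + u)/((4*1 - 5) - 5))³ = ((-9 + √3)/((4*1 - 5) - 5))³ = ((-9 + √3)/((4 - 5) - 5))³ = ((-9 + √3)/(-1 - 5))³ = ((-9 + √3)/(-6))³ = ((-9 + √3)*(-⅙))³ = (3/2 - √3/6)³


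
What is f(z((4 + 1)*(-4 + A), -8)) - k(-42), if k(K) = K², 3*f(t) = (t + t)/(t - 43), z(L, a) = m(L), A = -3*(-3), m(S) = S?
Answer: -47653/27 ≈ -1764.9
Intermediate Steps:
A = 9
z(L, a) = L
f(t) = 2*t/(3*(-43 + t)) (f(t) = ((t + t)/(t - 43))/3 = ((2*t)/(-43 + t))/3 = (2*t/(-43 + t))/3 = 2*t/(3*(-43 + t)))
f(z((4 + 1)*(-4 + A), -8)) - k(-42) = 2*((4 + 1)*(-4 + 9))/(3*(-43 + (4 + 1)*(-4 + 9))) - 1*(-42)² = 2*(5*5)/(3*(-43 + 5*5)) - 1*1764 = (⅔)*25/(-43 + 25) - 1764 = (⅔)*25/(-18) - 1764 = (⅔)*25*(-1/18) - 1764 = -25/27 - 1764 = -47653/27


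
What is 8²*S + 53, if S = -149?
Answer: -9483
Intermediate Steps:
8²*S + 53 = 8²*(-149) + 53 = 64*(-149) + 53 = -9536 + 53 = -9483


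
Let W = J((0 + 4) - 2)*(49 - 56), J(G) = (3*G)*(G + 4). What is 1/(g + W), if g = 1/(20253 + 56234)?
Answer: -76487/19274723 ≈ -0.0039683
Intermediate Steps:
J(G) = 3*G*(4 + G) (J(G) = (3*G)*(4 + G) = 3*G*(4 + G))
W = -252 (W = (3*((0 + 4) - 2)*(4 + ((0 + 4) - 2)))*(49 - 56) = (3*(4 - 2)*(4 + (4 - 2)))*(-7) = (3*2*(4 + 2))*(-7) = (3*2*6)*(-7) = 36*(-7) = -252)
g = 1/76487 ≈ 1.3074e-5
1/(g + W) = 1/(1/76487 - 252) = 1/(-19274723/76487) = -76487/19274723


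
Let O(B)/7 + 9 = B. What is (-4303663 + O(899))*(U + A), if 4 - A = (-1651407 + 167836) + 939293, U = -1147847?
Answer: 2593780148645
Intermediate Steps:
O(B) = -63 + 7*B
A = 544282 (A = 4 - ((-1651407 + 167836) + 939293) = 4 - (-1483571 + 939293) = 4 - 1*(-544278) = 4 + 544278 = 544282)
(-4303663 + O(899))*(U + A) = (-4303663 + (-63 + 7*899))*(-1147847 + 544282) = (-4303663 + (-63 + 6293))*(-603565) = (-4303663 + 6230)*(-603565) = -4297433*(-603565) = 2593780148645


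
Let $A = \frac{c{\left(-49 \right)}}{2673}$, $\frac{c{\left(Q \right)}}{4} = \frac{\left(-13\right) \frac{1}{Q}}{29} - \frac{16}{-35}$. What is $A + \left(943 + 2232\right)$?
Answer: $\frac{60298549627}{18991665} \approx 3175.0$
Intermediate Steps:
$c{\left(Q \right)} = \frac{64}{35} - \frac{52}{29 Q}$ ($c{\left(Q \right)} = 4 \left(\frac{\left(-13\right) \frac{1}{Q}}{29} - \frac{16}{-35}\right) = 4 \left(- \frac{13}{Q} \frac{1}{29} - - \frac{16}{35}\right) = 4 \left(- \frac{13}{29 Q} + \frac{16}{35}\right) = 4 \left(\frac{16}{35} - \frac{13}{29 Q}\right) = \frac{64}{35} - \frac{52}{29 Q}$)
$A = \frac{13252}{18991665}$ ($A = \frac{\frac{4}{1015} \frac{1}{-49} \left(-455 + 464 \left(-49\right)\right)}{2673} = \frac{4}{1015} \left(- \frac{1}{49}\right) \left(-455 - 22736\right) \frac{1}{2673} = \frac{4}{1015} \left(- \frac{1}{49}\right) \left(-23191\right) \frac{1}{2673} = \frac{13252}{7105} \cdot \frac{1}{2673} = \frac{13252}{18991665} \approx 0.00069778$)
$A + \left(943 + 2232\right) = \frac{13252}{18991665} + \left(943 + 2232\right) = \frac{13252}{18991665} + 3175 = \frac{60298549627}{18991665}$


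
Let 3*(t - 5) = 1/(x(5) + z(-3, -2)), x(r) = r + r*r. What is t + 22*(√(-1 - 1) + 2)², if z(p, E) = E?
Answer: 4117/84 + 88*I*√2 ≈ 49.012 + 124.45*I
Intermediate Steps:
x(r) = r + r²
t = 421/84 (t = 5 + 1/(3*(5*(1 + 5) - 2)) = 5 + 1/(3*(5*6 - 2)) = 5 + 1/(3*(30 - 2)) = 5 + (⅓)/28 = 5 + (⅓)*(1/28) = 5 + 1/84 = 421/84 ≈ 5.0119)
t + 22*(√(-1 - 1) + 2)² = 421/84 + 22*(√(-1 - 1) + 2)² = 421/84 + 22*(√(-2) + 2)² = 421/84 + 22*(I*√2 + 2)² = 421/84 + 22*(2 + I*√2)²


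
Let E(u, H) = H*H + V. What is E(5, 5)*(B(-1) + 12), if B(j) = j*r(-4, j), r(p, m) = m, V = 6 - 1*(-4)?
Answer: 455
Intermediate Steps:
V = 10 (V = 6 + 4 = 10)
E(u, H) = 10 + H² (E(u, H) = H*H + 10 = H² + 10 = 10 + H²)
B(j) = j² (B(j) = j*j = j²)
E(5, 5)*(B(-1) + 12) = (10 + 5²)*((-1)² + 12) = (10 + 25)*(1 + 12) = 35*13 = 455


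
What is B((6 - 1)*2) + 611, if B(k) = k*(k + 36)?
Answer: 1071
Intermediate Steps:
B(k) = k*(36 + k)
B((6 - 1)*2) + 611 = ((6 - 1)*2)*(36 + (6 - 1)*2) + 611 = (5*2)*(36 + 5*2) + 611 = 10*(36 + 10) + 611 = 10*46 + 611 = 460 + 611 = 1071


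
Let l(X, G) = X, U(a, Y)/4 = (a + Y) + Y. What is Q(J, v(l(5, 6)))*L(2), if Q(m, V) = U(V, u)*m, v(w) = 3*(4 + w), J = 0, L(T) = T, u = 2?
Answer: 0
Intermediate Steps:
U(a, Y) = 4*a + 8*Y (U(a, Y) = 4*((a + Y) + Y) = 4*((Y + a) + Y) = 4*(a + 2*Y) = 4*a + 8*Y)
v(w) = 12 + 3*w
Q(m, V) = m*(16 + 4*V) (Q(m, V) = (4*V + 8*2)*m = (4*V + 16)*m = (16 + 4*V)*m = m*(16 + 4*V))
Q(J, v(l(5, 6)))*L(2) = (4*0*(4 + (12 + 3*5)))*2 = (4*0*(4 + (12 + 15)))*2 = (4*0*(4 + 27))*2 = (4*0*31)*2 = 0*2 = 0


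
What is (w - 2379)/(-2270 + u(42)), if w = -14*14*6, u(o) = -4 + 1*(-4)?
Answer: 3555/2278 ≈ 1.5606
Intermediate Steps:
u(o) = -8 (u(o) = -4 - 4 = -8)
w = -1176 (w = -196*6 = -1176)
(w - 2379)/(-2270 + u(42)) = (-1176 - 2379)/(-2270 - 8) = -3555/(-2278) = -3555*(-1/2278) = 3555/2278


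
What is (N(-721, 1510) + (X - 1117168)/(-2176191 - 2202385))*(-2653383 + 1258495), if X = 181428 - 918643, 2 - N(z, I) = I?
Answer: 1150963625949225/547322 ≈ 2.1029e+9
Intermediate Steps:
N(z, I) = 2 - I
X = -737215
(N(-721, 1510) + (X - 1117168)/(-2176191 - 2202385))*(-2653383 + 1258495) = ((2 - 1*1510) + (-737215 - 1117168)/(-2176191 - 2202385))*(-2653383 + 1258495) = ((2 - 1510) - 1854383/(-4378576))*(-1394888) = (-1508 - 1854383*(-1/4378576))*(-1394888) = (-1508 + 1854383/4378576)*(-1394888) = -6601038225/4378576*(-1394888) = 1150963625949225/547322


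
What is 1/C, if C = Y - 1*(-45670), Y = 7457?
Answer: 1/53127 ≈ 1.8823e-5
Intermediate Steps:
C = 53127 (C = 7457 - 1*(-45670) = 7457 + 45670 = 53127)
1/C = 1/53127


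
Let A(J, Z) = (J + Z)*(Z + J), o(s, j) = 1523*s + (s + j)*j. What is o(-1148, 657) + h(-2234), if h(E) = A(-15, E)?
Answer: 2987010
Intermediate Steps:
o(s, j) = 1523*s + j*(j + s) (o(s, j) = 1523*s + (j + s)*j = 1523*s + j*(j + s))
A(J, Z) = (J + Z)**2 (A(J, Z) = (J + Z)*(J + Z) = (J + Z)**2)
h(E) = (-15 + E)**2
o(-1148, 657) + h(-2234) = (657**2 + 1523*(-1148) + 657*(-1148)) + (-15 - 2234)**2 = (431649 - 1748404 - 754236) + (-2249)**2 = -2070991 + 5058001 = 2987010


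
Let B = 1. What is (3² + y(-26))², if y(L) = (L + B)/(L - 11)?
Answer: 128164/1369 ≈ 93.619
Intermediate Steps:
y(L) = (1 + L)/(-11 + L) (y(L) = (L + 1)/(L - 11) = (1 + L)/(-11 + L))
(3² + y(-26))² = (3² + (1 - 26)/(-11 - 26))² = (9 - 25/(-37))² = (9 - 1/37*(-25))² = (9 + 25/37)² = (358/37)² = 128164/1369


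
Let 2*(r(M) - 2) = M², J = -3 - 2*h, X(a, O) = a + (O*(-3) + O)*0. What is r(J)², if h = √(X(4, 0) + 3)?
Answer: 2689/4 + 246*√7 ≈ 1323.1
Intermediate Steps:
X(a, O) = a (X(a, O) = a + (-3*O + O)*0 = a - 2*O*0 = a + 0 = a)
h = √7 (h = √(4 + 3) = √7 ≈ 2.6458)
J = -3 - 2*√7 ≈ -8.2915
r(M) = 2 + M²/2
r(J)² = (2 + (-3 - 2*√7)²/2)²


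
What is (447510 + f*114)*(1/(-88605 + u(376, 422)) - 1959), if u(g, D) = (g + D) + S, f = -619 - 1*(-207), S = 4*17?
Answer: -68845440140484/87739 ≈ -7.8466e+8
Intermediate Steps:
S = 68
f = -412 (f = -619 + 207 = -412)
u(g, D) = 68 + D + g (u(g, D) = (g + D) + 68 = (D + g) + 68 = 68 + D + g)
(447510 + f*114)*(1/(-88605 + u(376, 422)) - 1959) = (447510 - 412*114)*(1/(-88605 + (68 + 422 + 376)) - 1959) = (447510 - 46968)*(1/(-88605 + 866) - 1959) = 400542*(1/(-87739) - 1959) = 400542*(-1/87739 - 1959) = 400542*(-171880702/87739) = -68845440140484/87739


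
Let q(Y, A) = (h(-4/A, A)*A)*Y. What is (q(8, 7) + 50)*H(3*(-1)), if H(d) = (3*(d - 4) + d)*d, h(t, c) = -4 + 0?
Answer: -12528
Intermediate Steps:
h(t, c) = -4
q(Y, A) = -4*A*Y (q(Y, A) = (-4*A)*Y = -4*A*Y)
H(d) = d*(-12 + 4*d) (H(d) = (3*(-4 + d) + d)*d = ((-12 + 3*d) + d)*d = (-12 + 4*d)*d = d*(-12 + 4*d))
(q(8, 7) + 50)*H(3*(-1)) = (-4*7*8 + 50)*(4*(3*(-1))*(-3 + 3*(-1))) = (-224 + 50)*(4*(-3)*(-3 - 3)) = -696*(-3)*(-6) = -174*72 = -12528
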